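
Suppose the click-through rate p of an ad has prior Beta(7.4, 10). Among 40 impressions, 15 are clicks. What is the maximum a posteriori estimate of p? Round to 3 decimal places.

Prior: Beta(7.4, 10).
Data: 15 successes in 40 trials. The binomial likelihood contributes p^15(1−p)^25, so the posterior is Beta(7.4+15, 10+25) = Beta(22.4, 35).
For Beta(a, b) with a, b > 1 the mode is (a−1)/(a+b−2) = 21.4/55.4 ≈ 0.386.

p̂_MAP = 0.386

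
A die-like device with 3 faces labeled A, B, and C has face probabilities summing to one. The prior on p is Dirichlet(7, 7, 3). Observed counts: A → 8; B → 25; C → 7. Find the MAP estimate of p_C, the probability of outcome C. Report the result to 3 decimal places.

The posterior is Dirichlet(αᵢ + nᵢ) = Dirichlet(15, 32, 10).
For a Dirichlet(a₁,…,a_K) with all aᵢ > 1, the mode has j-th component (aⱼ − 1)/(Σaᵢ − K).
Here Σaᵢ = 57 and K = 3, so p_C = (10 − 1)/(57 − 3) = 9/54 ≈ 0.167.

MAP estimate of p_C = 0.167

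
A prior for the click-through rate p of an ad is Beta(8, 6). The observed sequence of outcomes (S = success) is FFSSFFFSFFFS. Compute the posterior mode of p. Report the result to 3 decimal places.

p̂_MAP = 0.458

Prior: Beta(8, 6).
Data: 4 successes in 12 trials (from the sequence). The binomial likelihood contributes p^4(1−p)^8, so the posterior is Beta(8+4, 6+8) = Beta(12, 14).
For Beta(a, b) with a, b > 1 the mode is (a−1)/(a+b−2) = 11/24 ≈ 0.458.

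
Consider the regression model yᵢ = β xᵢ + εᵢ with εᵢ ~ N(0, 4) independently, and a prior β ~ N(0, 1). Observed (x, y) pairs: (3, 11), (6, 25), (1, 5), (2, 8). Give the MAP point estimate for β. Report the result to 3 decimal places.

β̂_MAP = 3.778

log p(β | y) = −Σ(yᵢ − βxᵢ)²/(2·4) − β²/(2·1) + const.
Setting the derivative to zero: Σxᵢ(yᵢ − βxᵢ)/4 − β/1 = 0, so β = Σxᵢyᵢ / (Σxᵢ² + σ²/τ²).
Σxᵢyᵢ = 3·11 + 6·25 + 1·5 + 2·8 = 204; Σxᵢ² = 50; σ²/τ² = 4.
β̂_MAP = 204 / (50 + 4) = 204/54 ≈ 3.778.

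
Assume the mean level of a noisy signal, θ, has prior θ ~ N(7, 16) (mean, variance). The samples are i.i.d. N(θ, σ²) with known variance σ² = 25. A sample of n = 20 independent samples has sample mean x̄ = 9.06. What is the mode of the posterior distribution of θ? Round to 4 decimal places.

θ̂_MAP = 8.9107

n = 20, x̄ = 9.06.
For a Normal prior and Normal likelihood with known variance, the posterior is Normal; its mode equals its mean, the precision-weighted average.
Prior precision 1/σ₀² = 1/16 = 0.0625; data precision n/σ² = 20/25 = 0.8.
θ̂ = (0.0625·7 + 0.8·9.06) / (0.0625 + 0.8) = 7.6855/0.8625 = 15371/1725 ≈ 8.9107.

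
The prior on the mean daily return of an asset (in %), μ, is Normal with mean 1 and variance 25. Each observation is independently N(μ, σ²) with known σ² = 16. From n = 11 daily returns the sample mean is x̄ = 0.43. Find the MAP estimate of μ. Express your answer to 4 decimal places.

n = 11, x̄ = 0.43.
For a Normal prior and Normal likelihood with known variance, the posterior is Normal; its mode equals its mean, the precision-weighted average.
Prior precision 1/σ₀² = 1/25 = 0.04; data precision n/σ² = 11/16 = 0.6875.
μ̂ = (0.04·1 + 0.6875·0.43) / (0.04 + 0.6875) = 0.335625/0.7275 = 179/388 ≈ 0.4613.

μ̂_MAP = 0.4613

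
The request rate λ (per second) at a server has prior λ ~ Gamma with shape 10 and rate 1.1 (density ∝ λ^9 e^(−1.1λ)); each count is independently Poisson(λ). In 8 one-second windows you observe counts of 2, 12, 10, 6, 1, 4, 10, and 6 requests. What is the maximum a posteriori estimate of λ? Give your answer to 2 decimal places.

λ̂_MAP = 6.59

Σxᵢ = 2+12+10+6+1+4+10+6 = 51, with n = 8.
Posterior ∝ λ^9e^(−1.1λ) · λ^51e^(−8λ) = λ^60e^(−9.1λ), i.e. Gamma(shape=61, rate=9.1).
The mode of a Gamma(a, b) with a ≥ 1 (shape–rate) is (a−1)/b = 60/9.1 ≈ 6.59.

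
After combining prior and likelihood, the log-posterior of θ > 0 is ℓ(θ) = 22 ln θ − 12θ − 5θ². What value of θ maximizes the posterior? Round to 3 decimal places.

θ̂_MAP = 1.000

ℓ'(θ) = 22/θ − 12 − 10θ. Setting this to zero and multiplying by θ: 10θ² + 12θ − 22 = 0.
θ = (−12 + √(12² + 4·10·22)) / (2·10) = (−12 + √1024) / 20 = (−12 + 32)/20 = 1.
ℓ''(θ) = −22/θ² − 10 < 0, confirming a maximum.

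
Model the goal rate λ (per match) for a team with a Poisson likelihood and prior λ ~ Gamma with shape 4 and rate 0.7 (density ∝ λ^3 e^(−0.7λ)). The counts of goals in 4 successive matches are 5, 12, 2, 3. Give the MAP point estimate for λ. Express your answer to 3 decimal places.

Σxᵢ = 5+12+2+3 = 22, with n = 4.
Posterior ∝ λ^3e^(−0.7λ) · λ^22e^(−4λ) = λ^25e^(−4.7λ), i.e. Gamma(shape=26, rate=4.7).
The mode of a Gamma(a, b) with a ≥ 1 (shape–rate) is (a−1)/b = 25/4.7 ≈ 5.319.

λ̂_MAP = 5.319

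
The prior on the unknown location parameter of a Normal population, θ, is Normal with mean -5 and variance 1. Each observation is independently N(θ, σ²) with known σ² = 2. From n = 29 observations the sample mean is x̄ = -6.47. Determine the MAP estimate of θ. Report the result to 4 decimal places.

n = 29, x̄ = -6.47.
For a Normal prior and Normal likelihood with known variance, the posterior is Normal; its mode equals its mean, the precision-weighted average.
Prior precision 1/σ₀² = 1/1 = 1; data precision n/σ² = 29/2 = 14.5.
θ̂ = (1·(-5) + 14.5·(-6.47)) / (1 + 14.5) = (-98.815)/15.5 = -19763/3100 ≈ -6.3752.

θ̂_MAP = -6.3752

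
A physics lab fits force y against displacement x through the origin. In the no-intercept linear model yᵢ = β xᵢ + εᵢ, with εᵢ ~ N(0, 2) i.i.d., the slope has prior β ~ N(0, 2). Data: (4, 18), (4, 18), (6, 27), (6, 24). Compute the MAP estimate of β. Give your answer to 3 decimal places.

β̂_MAP = 4.286

log p(β | y) = −Σ(yᵢ − βxᵢ)²/(2·2) − β²/(2·2) + const.
Setting the derivative to zero: Σxᵢ(yᵢ − βxᵢ)/2 − β/2 = 0, so β = Σxᵢyᵢ / (Σxᵢ² + σ²/τ²).
Σxᵢyᵢ = 4·18 + 4·18 + 6·27 + 6·24 = 450; Σxᵢ² = 104; σ²/τ² = 1.
β̂_MAP = 450 / (104 + 1) = 450/105 ≈ 4.286.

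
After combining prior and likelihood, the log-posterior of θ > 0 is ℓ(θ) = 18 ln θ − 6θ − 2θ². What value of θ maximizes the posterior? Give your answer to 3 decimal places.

θ̂_MAP = 1.500

ℓ'(θ) = 18/θ − 6 − 4θ. Setting this to zero and multiplying by θ: 4θ² + 6θ − 18 = 0.
θ = (−6 + √(6² + 4·4·18)) / (2·4) = (−6 + √324) / 8 = (−6 + 18)/8 = 3/2.
ℓ''(θ) = −18/θ² − 4 < 0, confirming a maximum.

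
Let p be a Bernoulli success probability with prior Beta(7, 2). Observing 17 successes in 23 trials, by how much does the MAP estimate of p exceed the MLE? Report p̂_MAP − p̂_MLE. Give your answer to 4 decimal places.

Posterior is Beta(24, 8); MAP = (24−1)/(32−2) = 23/30 ≈ 0.76667.
MLE ignores the prior: p̂_MLE = k/n = 17/23 ≈ 0.73913.
Difference = 23/30 − 17/23 = 19/690 ≈ 0.0275.

MAP − MLE = 0.0275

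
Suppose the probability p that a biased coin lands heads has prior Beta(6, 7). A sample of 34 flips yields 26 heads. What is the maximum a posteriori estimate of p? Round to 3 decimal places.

Prior: Beta(6, 7).
Data: 26 successes in 34 trials. The binomial likelihood contributes p^26(1−p)^8, so the posterior is Beta(6+26, 7+8) = Beta(32, 15).
For Beta(a, b) with a, b > 1 the mode is (a−1)/(a+b−2) = 31/45 ≈ 0.689.

p̂_MAP = 0.689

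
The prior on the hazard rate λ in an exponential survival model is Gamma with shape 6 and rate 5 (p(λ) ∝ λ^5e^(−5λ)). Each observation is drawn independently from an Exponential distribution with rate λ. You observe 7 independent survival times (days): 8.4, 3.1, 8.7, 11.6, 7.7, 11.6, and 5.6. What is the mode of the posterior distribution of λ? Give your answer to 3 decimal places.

The Exponential(rate=λ) likelihood is ∝ λ^n e^(−λΣtᵢ). Here n = 7 and Σtᵢ = 8.4 + 3.1 + 8.7 + 11.6 + 7.7 + 11.6 + 5.6 = 56.7.
Posterior ∝ λ^5e^(−5λ) · λ^7e^(−56.7λ) = λ^12e^(−61.7λ), i.e. Gamma(13, 61.7).
Mode = (a−1)/b = 12/61.7 ≈ 0.194.

λ̂_MAP = 0.194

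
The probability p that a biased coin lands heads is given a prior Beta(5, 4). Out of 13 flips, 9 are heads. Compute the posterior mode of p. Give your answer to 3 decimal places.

Prior: Beta(5, 4).
Data: 9 successes in 13 trials. The binomial likelihood contributes p^9(1−p)^4, so the posterior is Beta(5+9, 4+4) = Beta(14, 8).
For Beta(a, b) with a, b > 1 the mode is (a−1)/(a+b−2) = 13/20 ≈ 0.650.

p̂_MAP = 0.650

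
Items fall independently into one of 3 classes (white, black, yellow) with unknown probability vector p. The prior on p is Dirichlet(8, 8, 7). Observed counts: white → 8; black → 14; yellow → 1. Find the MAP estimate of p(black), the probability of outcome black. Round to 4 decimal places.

MAP estimate of p(black) = 0.4884

The posterior is Dirichlet(αᵢ + nᵢ) = Dirichlet(16, 22, 8).
For a Dirichlet(a₁,…,a_K) with all aᵢ > 1, the mode has j-th component (aⱼ − 1)/(Σaᵢ − K).
Here Σaᵢ = 46 and K = 3, so p(black) = (22 − 1)/(46 − 3) = 21/43 ≈ 0.4884.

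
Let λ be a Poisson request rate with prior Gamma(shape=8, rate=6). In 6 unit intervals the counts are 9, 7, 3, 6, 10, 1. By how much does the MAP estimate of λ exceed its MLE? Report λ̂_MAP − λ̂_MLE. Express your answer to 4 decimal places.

MAP − MLE = -2.4167

Σxᵢ = 36. Posterior is Gamma(44, 12); MAP = (44−1)/12 = 43/12 ≈ 3.58333.
MLE = x̄ = 36/6 ≈ 6.00000.
Difference = 43/12 − 36/6 = -29/12 ≈ -2.4167.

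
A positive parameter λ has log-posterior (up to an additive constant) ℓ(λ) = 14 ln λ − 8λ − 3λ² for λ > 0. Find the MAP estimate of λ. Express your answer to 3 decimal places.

λ̂_MAP = 1.000

ℓ'(λ) = 14/λ − 8 − 6λ. Setting this to zero and multiplying by λ: 6λ² + 8λ − 14 = 0.
λ = (−8 + √(8² + 4·6·14)) / (2·6) = (−8 + √400) / 12 = (−8 + 20)/12 = 1.
ℓ''(λ) = −14/λ² − 6 < 0, confirming a maximum.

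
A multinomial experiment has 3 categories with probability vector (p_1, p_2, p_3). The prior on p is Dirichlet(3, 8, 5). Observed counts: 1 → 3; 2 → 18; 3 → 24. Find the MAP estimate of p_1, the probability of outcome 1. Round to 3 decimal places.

MAP estimate: 0.086

The posterior is Dirichlet(αᵢ + nᵢ) = Dirichlet(6, 26, 29).
For a Dirichlet(a₁,…,a_K) with all aᵢ > 1, the mode has j-th component (aⱼ − 1)/(Σaᵢ − K).
Here Σaᵢ = 61 and K = 3, so p_1 = (6 − 1)/(61 − 3) = 5/58 ≈ 0.086.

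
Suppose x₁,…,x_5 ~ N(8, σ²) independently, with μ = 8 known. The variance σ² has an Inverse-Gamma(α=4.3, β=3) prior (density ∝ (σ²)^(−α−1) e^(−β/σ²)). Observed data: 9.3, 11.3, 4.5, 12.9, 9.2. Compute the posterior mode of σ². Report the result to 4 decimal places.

σ̂²_MAP = 3.6077

Sum of squared deviations about the known mean: SS = (9.3−8)² + (11.3−8)² + (4.5−8)² + (12.9−8)² + (9.2−8)² = 50.28.
The Normal likelihood contributes (σ²)^(−n/2) exp(−SS/(2σ²)), so the posterior is Inverse-Gamma(α + n/2, β + SS/2) = Inverse-Gamma(6.8, 28.14).
The mode of Inverse-Gamma(a, b) is b/(a+1) = 28.14/7.8 ≈ 3.6077.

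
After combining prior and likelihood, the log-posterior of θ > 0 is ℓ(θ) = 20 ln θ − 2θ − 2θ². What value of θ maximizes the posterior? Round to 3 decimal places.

θ̂_MAP = 2.000

ℓ'(θ) = 20/θ − 2 − 4θ. Setting this to zero and multiplying by θ: 4θ² + 2θ − 20 = 0.
θ = (−2 + √(2² + 4·4·20)) / (2·4) = (−2 + √324) / 8 = (−2 + 18)/8 = 2.
ℓ''(θ) = −20/θ² − 4 < 0, confirming a maximum.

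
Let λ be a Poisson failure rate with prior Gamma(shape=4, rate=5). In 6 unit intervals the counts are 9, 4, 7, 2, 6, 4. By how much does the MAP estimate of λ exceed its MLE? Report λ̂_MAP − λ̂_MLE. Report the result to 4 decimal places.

MAP − MLE = -2.1515

Σxᵢ = 32. Posterior is Gamma(36, 11); MAP = (36−1)/11 = 35/11 ≈ 3.18182.
MLE = x̄ = 32/6 ≈ 5.33333.
Difference = 35/11 − 32/6 = -71/33 ≈ -2.1515.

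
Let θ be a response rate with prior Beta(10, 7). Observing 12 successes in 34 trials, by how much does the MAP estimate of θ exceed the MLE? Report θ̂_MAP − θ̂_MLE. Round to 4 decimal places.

Posterior is Beta(22, 29); MAP = (22−1)/(51−2) = 21/49 ≈ 0.42857.
MLE ignores the prior: θ̂_MLE = k/n = 12/34 ≈ 0.35294.
Difference = 21/49 − 12/34 = 9/119 ≈ 0.0756.

MAP − MLE = 0.0756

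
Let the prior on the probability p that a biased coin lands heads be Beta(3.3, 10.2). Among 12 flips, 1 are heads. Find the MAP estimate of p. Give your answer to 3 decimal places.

p̂_MAP = 0.140

Prior: Beta(3.3, 10.2).
Data: 1 success in 12 trials. The binomial likelihood contributes p(1−p)^11, so the posterior is Beta(3.3+1, 10.2+11) = Beta(4.3, 21.2).
For Beta(a, b) with a, b > 1 the mode is (a−1)/(a+b−2) = 3.3/23.5 ≈ 0.140.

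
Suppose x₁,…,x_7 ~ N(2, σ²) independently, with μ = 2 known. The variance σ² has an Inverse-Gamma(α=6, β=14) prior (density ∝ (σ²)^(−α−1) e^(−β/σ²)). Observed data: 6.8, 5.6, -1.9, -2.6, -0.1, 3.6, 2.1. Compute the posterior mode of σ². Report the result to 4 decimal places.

Sum of squared deviations about the known mean: SS = (6.8−2)² + (5.6−2)² + (-1.9−2)² + (-2.6−2)² + (-0.1−2)² + (3.6−2)² + (2.1−2)² = 79.35.
The Normal likelihood contributes (σ²)^(−n/2) exp(−SS/(2σ²)), so the posterior is Inverse-Gamma(α + n/2, β + SS/2) = Inverse-Gamma(9.5, 53.675).
The mode of Inverse-Gamma(a, b) is b/(a+1) = 53.675/10.5 ≈ 5.1119.

σ̂²_MAP = 5.1119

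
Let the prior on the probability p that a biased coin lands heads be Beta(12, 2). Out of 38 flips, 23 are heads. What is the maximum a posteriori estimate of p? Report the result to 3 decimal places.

Prior: Beta(12, 2).
Data: 23 successes in 38 trials. The binomial likelihood contributes p^23(1−p)^15, so the posterior is Beta(12+23, 2+15) = Beta(35, 17).
For Beta(a, b) with a, b > 1 the mode is (a−1)/(a+b−2) = 34/50 ≈ 0.680.

p̂_MAP = 0.680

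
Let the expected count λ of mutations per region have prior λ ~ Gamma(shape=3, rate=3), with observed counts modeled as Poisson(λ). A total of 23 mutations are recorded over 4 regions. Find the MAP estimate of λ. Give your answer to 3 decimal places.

Σxᵢ = 23, n = 4.
Posterior ∝ λ^2e^(−3λ) · λ^23e^(−4λ) = λ^25e^(−7λ), i.e. Gamma(shape=26, rate=7).
The mode of a Gamma(a, b) with a ≥ 1 (shape–rate) is (a−1)/b = 25/7 ≈ 3.571.

λ̂_MAP = 3.571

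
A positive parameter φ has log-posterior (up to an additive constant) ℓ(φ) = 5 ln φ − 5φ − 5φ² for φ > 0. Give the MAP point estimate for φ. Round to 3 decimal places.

φ̂_MAP = 0.500

ℓ'(φ) = 5/φ − 5 − 10φ. Setting this to zero and multiplying by φ: 10φ² + 5φ − 5 = 0.
φ = (−5 + √(5² + 4·10·5)) / (2·10) = (−5 + √225) / 20 = (−5 + 15)/20 = 1/2.
ℓ''(φ) = −5/φ² − 10 < 0, confirming a maximum.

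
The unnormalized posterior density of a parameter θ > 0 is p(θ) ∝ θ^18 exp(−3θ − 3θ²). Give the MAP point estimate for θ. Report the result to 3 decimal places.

θ̂_MAP = 1.500

ℓ'(θ) = 18/θ − 3 − 6θ. Setting this to zero and multiplying by θ: 6θ² + 3θ − 18 = 0.
θ = (−3 + √(3² + 4·6·18)) / (2·6) = (−3 + √441) / 12 = (−3 + 21)/12 = 3/2.
ℓ''(θ) = −18/θ² − 6 < 0, confirming a maximum.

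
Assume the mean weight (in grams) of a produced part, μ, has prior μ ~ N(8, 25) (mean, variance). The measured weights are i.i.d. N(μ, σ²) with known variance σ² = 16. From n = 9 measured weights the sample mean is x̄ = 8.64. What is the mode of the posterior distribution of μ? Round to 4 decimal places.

μ̂_MAP = 8.5975

n = 9, x̄ = 8.64.
For a Normal prior and Normal likelihood with known variance, the posterior is Normal; its mode equals its mean, the precision-weighted average.
Prior precision 1/σ₀² = 1/25 = 0.04; data precision n/σ² = 9/16 = 0.5625.
μ̂ = (0.04·8 + 0.5625·8.64) / (0.04 + 0.5625) = 5.18/0.6025 = 2072/241 ≈ 8.5975.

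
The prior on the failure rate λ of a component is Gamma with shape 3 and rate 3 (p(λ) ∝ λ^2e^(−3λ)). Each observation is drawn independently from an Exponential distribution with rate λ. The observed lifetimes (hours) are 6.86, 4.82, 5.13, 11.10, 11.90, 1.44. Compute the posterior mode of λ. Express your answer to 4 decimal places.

λ̂_MAP = 0.1808

The Exponential(rate=λ) likelihood is ∝ λ^n e^(−λΣtᵢ). Here n = 6 and Σtᵢ = 6.86 + 4.82 + 5.13 + 11.10 + 11.90 + 1.44 = 41.25.
Posterior ∝ λ^2e^(−3λ) · λ^6e^(−41.25λ) = λ^8e^(−44.25λ), i.e. Gamma(9, 44.25).
Mode = (a−1)/b = 8/44.25 ≈ 0.1808.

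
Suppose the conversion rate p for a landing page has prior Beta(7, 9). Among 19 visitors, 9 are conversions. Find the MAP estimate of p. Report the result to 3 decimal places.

p̂_MAP = 0.455

Prior: Beta(7, 9).
Data: 9 successes in 19 trials. The binomial likelihood contributes p^9(1−p)^10, so the posterior is Beta(7+9, 9+10) = Beta(16, 19).
For Beta(a, b) with a, b > 1 the mode is (a−1)/(a+b−2) = 15/33 ≈ 0.455.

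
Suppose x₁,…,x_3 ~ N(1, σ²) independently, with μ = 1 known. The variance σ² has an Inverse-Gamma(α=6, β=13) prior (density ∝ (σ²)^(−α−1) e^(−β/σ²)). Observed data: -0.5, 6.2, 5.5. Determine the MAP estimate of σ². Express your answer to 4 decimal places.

Sum of squared deviations about the known mean: SS = (-0.5−1)² + (6.2−1)² + (5.5−1)² = 49.54.
The Normal likelihood contributes (σ²)^(−n/2) exp(−SS/(2σ²)), so the posterior is Inverse-Gamma(α + n/2, β + SS/2) = Inverse-Gamma(7.5, 37.77).
The mode of Inverse-Gamma(a, b) is b/(a+1) = 37.77/8.5 ≈ 4.4435.

σ̂²_MAP = 4.4435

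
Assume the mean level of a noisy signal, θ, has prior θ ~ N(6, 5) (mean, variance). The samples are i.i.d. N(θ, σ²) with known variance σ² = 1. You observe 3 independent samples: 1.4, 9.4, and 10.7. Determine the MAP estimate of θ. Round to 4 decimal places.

θ̂_MAP = 7.0938

n = 3; x̄ = (1.4 + 9.4 + 10.7)/3 = 21.5/3 = 43/6 ≈ 7.1667.
For a Normal prior and Normal likelihood with known variance, the posterior is Normal; its mode equals its mean, the precision-weighted average.
Prior precision 1/σ₀² = 1/5 = 0.2; data precision n/σ² = 3/1 = 3.
θ̂ = (0.2·6 + 3·(43/6)) / (0.2 + 3) = 22.7/3.2 = 7.09375 ≈ 7.0938.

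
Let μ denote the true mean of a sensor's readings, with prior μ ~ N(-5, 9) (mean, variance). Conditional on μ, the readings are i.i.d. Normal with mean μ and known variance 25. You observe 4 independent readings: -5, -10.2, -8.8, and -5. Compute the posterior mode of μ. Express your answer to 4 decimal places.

μ̂_MAP = -6.3279

n = 4; x̄ = ((-5) + (-10.2) + (-8.8) + (-5))/4 = -29/4 = -7.25.
For a Normal prior and Normal likelihood with known variance, the posterior is Normal; its mode equals its mean, the precision-weighted average.
Prior precision 1/σ₀² = 1/9; data precision n/σ² = 4/25 = 0.16.
μ̂ = ((1/9)·(-5) + 0.16·(-7.25)) / (1/9 + 0.16) = (-386/225)/(61/225) = -386/61 ≈ -6.3279.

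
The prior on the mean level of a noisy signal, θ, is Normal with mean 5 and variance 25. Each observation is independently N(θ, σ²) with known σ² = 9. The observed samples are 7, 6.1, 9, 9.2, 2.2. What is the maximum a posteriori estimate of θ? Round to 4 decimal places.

θ̂_MAP = 6.5858

n = 5; x̄ = (7 + 6.1 + 9 + 9.2 + 2.2)/5 = 33.5/5 = 6.7.
For a Normal prior and Normal likelihood with known variance, the posterior is Normal; its mode equals its mean, the precision-weighted average.
Prior precision 1/σ₀² = 1/25 = 0.04; data precision n/σ² = 5/9.
θ̂ = (0.04·5 + (5/9)·6.7) / (0.04 + 5/9) = (353/90)/(134/225) = 1765/268 ≈ 6.5858.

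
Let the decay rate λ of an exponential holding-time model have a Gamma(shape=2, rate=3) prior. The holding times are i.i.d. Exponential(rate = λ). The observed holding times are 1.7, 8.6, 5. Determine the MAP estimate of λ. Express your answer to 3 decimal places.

λ̂_MAP = 0.219

The Exponential(rate=λ) likelihood is ∝ λ^n e^(−λΣtᵢ). Here n = 3 and Σtᵢ = 1.7 + 8.6 + 5 = 15.3.
Posterior ∝ λe^(−3λ) · λ^3e^(−15.3λ) = λ^4e^(−18.3λ), i.e. Gamma(5, 18.3).
Mode = (a−1)/b = 4/18.3 ≈ 0.219.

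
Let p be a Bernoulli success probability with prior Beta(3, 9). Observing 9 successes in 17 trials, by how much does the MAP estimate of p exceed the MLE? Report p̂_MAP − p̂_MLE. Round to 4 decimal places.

Posterior is Beta(12, 17); MAP = (12−1)/(29−2) = 11/27 ≈ 0.40741.
MLE ignores the prior: p̂_MLE = k/n = 9/17 ≈ 0.52941.
Difference = 11/27 − 9/17 = -56/459 ≈ -0.1220.

MAP − MLE = -0.1220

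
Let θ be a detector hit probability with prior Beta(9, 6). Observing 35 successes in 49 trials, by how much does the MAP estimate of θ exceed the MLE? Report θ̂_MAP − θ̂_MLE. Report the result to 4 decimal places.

MAP − MLE = -0.0207

Posterior is Beta(44, 20); MAP = (44−1)/(64−2) = 43/62 ≈ 0.69355.
MLE ignores the prior: θ̂_MLE = k/n = 35/49 ≈ 0.71429.
Difference = 43/62 − 35/49 = -9/434 ≈ -0.0207.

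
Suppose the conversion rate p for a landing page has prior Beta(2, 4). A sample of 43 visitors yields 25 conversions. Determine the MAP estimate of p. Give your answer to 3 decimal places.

p̂_MAP = 0.553

Prior: Beta(2, 4).
Data: 25 successes in 43 trials. The binomial likelihood contributes p^25(1−p)^18, so the posterior is Beta(2+25, 4+18) = Beta(27, 22).
For Beta(a, b) with a, b > 1 the mode is (a−1)/(a+b−2) = 26/47 ≈ 0.553.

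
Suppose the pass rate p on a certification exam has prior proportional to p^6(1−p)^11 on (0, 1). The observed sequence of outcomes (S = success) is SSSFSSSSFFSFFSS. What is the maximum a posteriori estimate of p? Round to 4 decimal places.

p̂_MAP = 0.5000

The prior density ∝ p^6(1−p)^11 is the kernel of Beta(7, 12).
Data: 10 successes in 15 trials (from the sequence). The binomial likelihood contributes p^10(1−p)^5, so the posterior is Beta(7+10, 12+5) = Beta(17, 17).
For Beta(a, b) with a, b > 1 the mode is (a−1)/(a+b−2) = 16/32 ≈ 0.5000.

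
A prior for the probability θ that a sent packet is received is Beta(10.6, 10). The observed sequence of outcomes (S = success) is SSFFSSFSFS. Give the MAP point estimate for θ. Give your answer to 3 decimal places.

θ̂_MAP = 0.545

Prior: Beta(10.6, 10).
Data: 6 successes in 10 trials (from the sequence). The binomial likelihood contributes θ^6(1−θ)^4, so the posterior is Beta(10.6+6, 10+4) = Beta(16.6, 14).
For Beta(a, b) with a, b > 1 the mode is (a−1)/(a+b−2) = 15.6/28.6 ≈ 0.545.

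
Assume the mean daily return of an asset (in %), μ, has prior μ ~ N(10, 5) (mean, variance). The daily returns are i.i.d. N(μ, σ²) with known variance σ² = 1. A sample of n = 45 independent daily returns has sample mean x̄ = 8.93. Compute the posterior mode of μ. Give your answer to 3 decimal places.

n = 45, x̄ = 8.93.
For a Normal prior and Normal likelihood with known variance, the posterior is Normal; its mode equals its mean, the precision-weighted average.
Prior precision 1/σ₀² = 1/5 = 0.2; data precision n/σ² = 45/1 = 45.
μ̂ = (0.2·10 + 45·8.93) / (0.2 + 45) = 403.85/45.2 = 8077/904 ≈ 8.935.

μ̂_MAP = 8.935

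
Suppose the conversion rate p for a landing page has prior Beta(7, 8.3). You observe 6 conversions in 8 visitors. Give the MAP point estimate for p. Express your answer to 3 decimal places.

Prior: Beta(7, 8.3).
Data: 6 successes in 8 trials. The binomial likelihood contributes p^6(1−p)^2, so the posterior is Beta(7+6, 8.3+2) = Beta(13, 10.3).
For Beta(a, b) with a, b > 1 the mode is (a−1)/(a+b−2) = 12/21.3 ≈ 0.563.

p̂_MAP = 0.563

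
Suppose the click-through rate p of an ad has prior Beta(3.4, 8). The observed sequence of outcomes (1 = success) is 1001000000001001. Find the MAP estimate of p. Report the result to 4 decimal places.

Prior: Beta(3.4, 8).
Data: 4 successes in 16 trials (from the sequence). The binomial likelihood contributes p^4(1−p)^12, so the posterior is Beta(3.4+4, 8+12) = Beta(7.4, 20).
For Beta(a, b) with a, b > 1 the mode is (a−1)/(a+b−2) = 6.4/25.4 ≈ 0.2520.

p̂_MAP = 0.2520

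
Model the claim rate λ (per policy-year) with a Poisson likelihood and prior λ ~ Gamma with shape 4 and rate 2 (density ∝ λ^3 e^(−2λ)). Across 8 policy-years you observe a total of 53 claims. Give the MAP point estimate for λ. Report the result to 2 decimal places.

Σxᵢ = 53, n = 8.
Posterior ∝ λ^3e^(−2λ) · λ^53e^(−8λ) = λ^56e^(−10λ), i.e. Gamma(shape=57, rate=10).
The mode of a Gamma(a, b) with a ≥ 1 (shape–rate) is (a−1)/b = 56/10 ≈ 5.60.

λ̂_MAP = 5.60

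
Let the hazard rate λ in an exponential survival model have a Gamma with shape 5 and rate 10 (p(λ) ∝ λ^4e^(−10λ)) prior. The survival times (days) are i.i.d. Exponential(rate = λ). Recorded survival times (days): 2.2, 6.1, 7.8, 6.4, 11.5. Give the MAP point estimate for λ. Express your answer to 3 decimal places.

λ̂_MAP = 0.205

The Exponential(rate=λ) likelihood is ∝ λ^n e^(−λΣtᵢ). Here n = 5 and Σtᵢ = 2.2 + 6.1 + 7.8 + 6.4 + 11.5 = 34.
Posterior ∝ λ^4e^(−10λ) · λ^5e^(−34λ) = λ^9e^(−44λ), i.e. Gamma(10, 44).
Mode = (a−1)/b = 9/44 ≈ 0.205.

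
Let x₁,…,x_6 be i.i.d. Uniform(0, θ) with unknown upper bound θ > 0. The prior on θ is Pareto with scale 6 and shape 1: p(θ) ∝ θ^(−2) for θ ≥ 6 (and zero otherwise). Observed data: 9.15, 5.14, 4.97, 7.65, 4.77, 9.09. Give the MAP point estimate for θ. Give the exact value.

θ̂_MAP = 9.15

The Uniform(0, θ) likelihood is θ^(−n) for θ ≥ max(xᵢ), zero otherwise. Here max(xᵢ) = 9.15.
Posterior ∝ θ^(−2) · θ^(−6) = θ^(−8) on θ ≥ max(6, 9.15) = 9.15.
This density is strictly decreasing in θ, so the posterior mode lies at the lower boundary of the support.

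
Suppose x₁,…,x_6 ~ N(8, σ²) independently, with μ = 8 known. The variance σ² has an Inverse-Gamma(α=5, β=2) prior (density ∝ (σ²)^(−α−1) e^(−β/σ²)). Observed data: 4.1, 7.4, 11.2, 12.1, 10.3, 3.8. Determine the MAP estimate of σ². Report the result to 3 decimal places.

σ̂²_MAP = 3.864

Sum of squared deviations about the known mean: SS = (4.1−8)² + (7.4−8)² + (11.2−8)² + (12.1−8)² + (10.3−8)² + (3.8−8)² = 65.55.
The Normal likelihood contributes (σ²)^(−n/2) exp(−SS/(2σ²)), so the posterior is Inverse-Gamma(α + n/2, β + SS/2) = Inverse-Gamma(8, 34.775).
The mode of Inverse-Gamma(a, b) is b/(a+1) = 34.775/9 ≈ 3.864.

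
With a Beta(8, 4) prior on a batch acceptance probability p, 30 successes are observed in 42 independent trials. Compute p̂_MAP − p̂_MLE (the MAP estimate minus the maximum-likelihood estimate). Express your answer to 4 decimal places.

Posterior is Beta(38, 16); MAP = (38−1)/(54−2) = 37/52 ≈ 0.71154.
MLE ignores the prior: p̂_MLE = k/n = 30/42 ≈ 0.71429.
Difference = 37/52 − 30/42 = -1/364 ≈ -0.0027.

MAP − MLE = -0.0027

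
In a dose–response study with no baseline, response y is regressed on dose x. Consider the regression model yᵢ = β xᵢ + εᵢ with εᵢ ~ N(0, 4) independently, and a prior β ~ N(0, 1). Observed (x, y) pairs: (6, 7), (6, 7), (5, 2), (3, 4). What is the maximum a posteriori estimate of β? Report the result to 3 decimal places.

log p(β | y) = −Σ(yᵢ − βxᵢ)²/(2·4) − β²/(2·1) + const.
Setting the derivative to zero: Σxᵢ(yᵢ − βxᵢ)/4 − β/1 = 0, so β = Σxᵢyᵢ / (Σxᵢ² + σ²/τ²).
Σxᵢyᵢ = 6·7 + 6·7 + 5·2 + 3·4 = 106; Σxᵢ² = 106; σ²/τ² = 4.
β̂_MAP = 106 / (106 + 4) = 106/110 ≈ 0.964.

β̂_MAP = 0.964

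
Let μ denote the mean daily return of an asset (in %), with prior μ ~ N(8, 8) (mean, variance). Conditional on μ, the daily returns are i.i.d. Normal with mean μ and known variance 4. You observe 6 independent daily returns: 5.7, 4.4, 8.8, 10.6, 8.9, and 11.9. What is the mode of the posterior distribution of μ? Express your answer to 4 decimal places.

n = 6; x̄ = (5.7 + 4.4 + 8.8 + 10.6 + 8.9 + 11.9)/6 = 50.3/6 = 503/60 ≈ 8.3833.
For a Normal prior and Normal likelihood with known variance, the posterior is Normal; its mode equals its mean, the precision-weighted average.
Prior precision 1/σ₀² = 1/8 = 0.125; data precision n/σ² = 6/4 = 1.5.
μ̂ = (0.125·8 + 1.5·(503/60)) / (0.125 + 1.5) = 13.575/1.625 = 543/65 ≈ 8.3538.

μ̂_MAP = 8.3538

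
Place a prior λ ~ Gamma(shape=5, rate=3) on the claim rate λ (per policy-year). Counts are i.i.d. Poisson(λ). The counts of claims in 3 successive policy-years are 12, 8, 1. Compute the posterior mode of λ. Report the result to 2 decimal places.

Σxᵢ = 12+8+1 = 21, with n = 3.
Posterior ∝ λ^4e^(−3λ) · λ^21e^(−3λ) = λ^25e^(−6λ), i.e. Gamma(shape=26, rate=6).
The mode of a Gamma(a, b) with a ≥ 1 (shape–rate) is (a−1)/b = 25/6 ≈ 4.17.

λ̂_MAP = 4.17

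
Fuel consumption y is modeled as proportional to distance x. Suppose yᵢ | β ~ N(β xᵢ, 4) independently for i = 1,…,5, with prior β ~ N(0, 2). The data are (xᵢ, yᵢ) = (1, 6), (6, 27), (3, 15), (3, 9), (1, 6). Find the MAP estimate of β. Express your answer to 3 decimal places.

log p(β | y) = −Σ(yᵢ − βxᵢ)²/(2·4) − β²/(2·2) + const.
Setting the derivative to zero: Σxᵢ(yᵢ − βxᵢ)/4 − β/2 = 0, so β = Σxᵢyᵢ / (Σxᵢ² + σ²/τ²).
Σxᵢyᵢ = 1·6 + 6·27 + 3·15 + 3·9 + 1·6 = 246; Σxᵢ² = 56; σ²/τ² = 2.
β̂_MAP = 246 / (56 + 2) = 246/58 ≈ 4.241.

β̂_MAP = 4.241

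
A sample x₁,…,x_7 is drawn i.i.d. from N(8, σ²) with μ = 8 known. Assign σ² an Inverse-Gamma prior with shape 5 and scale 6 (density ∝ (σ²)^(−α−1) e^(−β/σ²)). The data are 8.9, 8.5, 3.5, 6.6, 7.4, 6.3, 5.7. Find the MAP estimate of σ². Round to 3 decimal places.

σ̂²_MAP = 2.306

Sum of squared deviations about the known mean: SS = (8.9−8)² + (8.5−8)² + (3.5−8)² + (6.6−8)² + (7.4−8)² + (6.3−8)² + (5.7−8)² = 31.81.
The Normal likelihood contributes (σ²)^(−n/2) exp(−SS/(2σ²)), so the posterior is Inverse-Gamma(α + n/2, β + SS/2) = Inverse-Gamma(8.5, 21.905).
The mode of Inverse-Gamma(a, b) is b/(a+1) = 21.905/9.5 ≈ 2.306.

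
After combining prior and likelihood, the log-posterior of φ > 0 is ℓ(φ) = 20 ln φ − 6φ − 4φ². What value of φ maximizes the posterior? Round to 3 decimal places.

ℓ'(φ) = 20/φ − 6 − 8φ. Setting this to zero and multiplying by φ: 8φ² + 6φ − 20 = 0.
φ = (−6 + √(6² + 4·8·20)) / (2·8) = (−6 + √676) / 16 = (−6 + 26)/16 = 5/4.
ℓ''(φ) = −20/φ² − 8 < 0, confirming a maximum.

φ̂_MAP = 1.250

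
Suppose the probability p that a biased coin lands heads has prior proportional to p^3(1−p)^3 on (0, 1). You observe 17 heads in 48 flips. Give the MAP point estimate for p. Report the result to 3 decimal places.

The prior density ∝ p^3(1−p)^3 is the kernel of Beta(4, 4).
Data: 17 successes in 48 trials. The binomial likelihood contributes p^17(1−p)^31, so the posterior is Beta(4+17, 4+31) = Beta(21, 35).
For Beta(a, b) with a, b > 1 the mode is (a−1)/(a+b−2) = 20/54 ≈ 0.370.

p̂_MAP = 0.370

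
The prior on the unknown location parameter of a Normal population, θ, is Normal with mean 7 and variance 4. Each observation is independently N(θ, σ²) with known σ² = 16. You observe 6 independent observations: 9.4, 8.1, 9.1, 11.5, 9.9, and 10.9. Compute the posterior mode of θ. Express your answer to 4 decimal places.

θ̂_MAP = 8.6900

n = 6; x̄ = (9.4 + 8.1 + 9.1 + 11.5 + 9.9 + 10.9)/6 = 58.9/6 = 589/60 ≈ 9.8167.
For a Normal prior and Normal likelihood with known variance, the posterior is Normal; its mode equals its mean, the precision-weighted average.
Prior precision 1/σ₀² = 1/4 = 0.25; data precision n/σ² = 6/16 = 0.375.
θ̂ = (0.25·7 + 0.375·(589/60)) / (0.25 + 0.375) = 5.43125/0.625 = 8.6900.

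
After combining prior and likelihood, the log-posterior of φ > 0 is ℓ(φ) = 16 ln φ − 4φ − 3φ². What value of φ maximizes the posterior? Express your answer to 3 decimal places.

φ̂_MAP = 1.333

ℓ'(φ) = 16/φ − 4 − 6φ. Setting this to zero and multiplying by φ: 6φ² + 4φ − 16 = 0.
φ = (−4 + √(4² + 4·6·16)) / (2·6) = (−4 + √400) / 12 = (−4 + 20)/12 = 4/3.
ℓ''(φ) = −16/φ² − 6 < 0, confirming a maximum.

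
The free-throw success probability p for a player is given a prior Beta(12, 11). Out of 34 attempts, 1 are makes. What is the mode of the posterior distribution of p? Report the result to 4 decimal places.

Prior: Beta(12, 11).
Data: 1 success in 34 trials. The binomial likelihood contributes p(1−p)^33, so the posterior is Beta(12+1, 11+33) = Beta(13, 44).
For Beta(a, b) with a, b > 1 the mode is (a−1)/(a+b−2) = 12/55 ≈ 0.2182.

p̂_MAP = 0.2182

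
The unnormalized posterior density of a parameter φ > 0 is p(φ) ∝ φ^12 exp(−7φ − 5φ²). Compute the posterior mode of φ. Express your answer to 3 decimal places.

ℓ'(φ) = 12/φ − 7 − 10φ. Setting this to zero and multiplying by φ: 10φ² + 7φ − 12 = 0.
φ = (−7 + √(7² + 4·10·12)) / (2·10) = (−7 + √529) / 20 = (−7 + 23)/20 = 4/5.
ℓ''(φ) = −12/φ² − 10 < 0, confirming a maximum.

φ̂_MAP = 0.800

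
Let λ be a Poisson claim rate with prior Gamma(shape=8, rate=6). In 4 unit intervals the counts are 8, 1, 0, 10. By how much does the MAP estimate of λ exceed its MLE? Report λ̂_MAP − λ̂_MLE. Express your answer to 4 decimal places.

Σxᵢ = 19. Posterior is Gamma(27, 10); MAP = (27−1)/10 = 26/10 ≈ 2.60000.
MLE = x̄ = 19/4 ≈ 4.75000.
Difference = 26/10 − 19/4 = -43/20 ≈ -2.1500.

MAP − MLE = -2.1500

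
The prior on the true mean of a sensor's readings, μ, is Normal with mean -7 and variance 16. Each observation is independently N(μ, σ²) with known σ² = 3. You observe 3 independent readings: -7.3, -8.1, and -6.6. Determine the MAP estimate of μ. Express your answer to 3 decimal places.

μ̂_MAP = -7.314

n = 3; x̄ = ((-7.3) + (-8.1) + (-6.6))/3 = -22/3 = -22/3 ≈ -7.3333.
For a Normal prior and Normal likelihood with known variance, the posterior is Normal; its mode equals its mean, the precision-weighted average.
Prior precision 1/σ₀² = 1/16 = 0.0625; data precision n/σ² = 3/3 = 1.
μ̂ = (0.0625·(-7) + 1·(-22/3)) / (0.0625 + 1) = (-373/48)/1.0625 = -373/51 ≈ -7.314.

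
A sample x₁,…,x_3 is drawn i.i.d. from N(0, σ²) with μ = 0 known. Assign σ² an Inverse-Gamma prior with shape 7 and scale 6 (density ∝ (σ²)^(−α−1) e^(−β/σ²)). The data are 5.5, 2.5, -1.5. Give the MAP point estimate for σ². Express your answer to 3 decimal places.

σ̂²_MAP = 2.671

Sum of squared deviations about the known mean: SS = (5.5−0)² + (2.5−0)² + (-1.5−0)² = 38.75.
The Normal likelihood contributes (σ²)^(−n/2) exp(−SS/(2σ²)), so the posterior is Inverse-Gamma(α + n/2, β + SS/2) = Inverse-Gamma(8.5, 25.375).
The mode of Inverse-Gamma(a, b) is b/(a+1) = 25.375/9.5 ≈ 2.671.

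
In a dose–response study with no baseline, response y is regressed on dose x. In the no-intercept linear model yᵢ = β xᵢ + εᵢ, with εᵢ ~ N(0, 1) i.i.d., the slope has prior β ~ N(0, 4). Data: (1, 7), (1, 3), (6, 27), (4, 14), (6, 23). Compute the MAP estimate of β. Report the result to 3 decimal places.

β̂_MAP = 4.055

log p(β | y) = −Σ(yᵢ − βxᵢ)²/(2·1) − β²/(2·4) + const.
Setting the derivative to zero: Σxᵢ(yᵢ − βxᵢ)/1 − β/4 = 0, so β = Σxᵢyᵢ / (Σxᵢ² + σ²/τ²).
Σxᵢyᵢ = 1·7 + 1·3 + 6·27 + 4·14 + 6·23 = 366; Σxᵢ² = 90; σ²/τ² = 0.25.
β̂_MAP = 366 / (90 + 0.25) = 366/90.25 ≈ 4.055.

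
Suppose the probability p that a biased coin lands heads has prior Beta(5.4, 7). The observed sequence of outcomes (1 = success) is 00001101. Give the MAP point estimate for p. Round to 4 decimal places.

Prior: Beta(5.4, 7).
Data: 3 successes in 8 trials (from the sequence). The binomial likelihood contributes p^3(1−p)^5, so the posterior is Beta(5.4+3, 7+5) = Beta(8.4, 12).
For Beta(a, b) with a, b > 1 the mode is (a−1)/(a+b−2) = 7.4/18.4 ≈ 0.4022.

p̂_MAP = 0.4022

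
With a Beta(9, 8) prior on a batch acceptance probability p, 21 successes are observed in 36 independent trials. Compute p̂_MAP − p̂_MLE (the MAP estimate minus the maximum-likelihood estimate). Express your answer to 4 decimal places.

MAP − MLE = -0.0147

Posterior is Beta(30, 23); MAP = (30−1)/(53−2) = 29/51 ≈ 0.56863.
MLE ignores the prior: p̂_MLE = k/n = 21/36 ≈ 0.58333.
Difference = 29/51 − 21/36 = -1/68 ≈ -0.0147.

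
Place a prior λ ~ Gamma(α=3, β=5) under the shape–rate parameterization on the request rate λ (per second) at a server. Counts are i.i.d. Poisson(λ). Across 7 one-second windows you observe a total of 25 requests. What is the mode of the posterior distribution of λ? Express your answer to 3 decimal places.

λ̂_MAP = 2.250

Σxᵢ = 25, n = 7.
Posterior ∝ λ^2e^(−5λ) · λ^25e^(−7λ) = λ^27e^(−12λ), i.e. Gamma(shape=28, rate=12).
The mode of a Gamma(a, b) with a ≥ 1 (shape–rate) is (a−1)/b = 27/12 ≈ 2.250.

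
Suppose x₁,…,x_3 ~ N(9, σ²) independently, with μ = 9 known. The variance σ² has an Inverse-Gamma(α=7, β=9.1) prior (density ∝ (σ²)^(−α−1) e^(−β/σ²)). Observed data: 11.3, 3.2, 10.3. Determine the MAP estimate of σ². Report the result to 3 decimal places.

σ̂²_MAP = 3.096

Sum of squared deviations about the known mean: SS = (11.3−9)² + (3.2−9)² + (10.3−9)² = 40.62.
The Normal likelihood contributes (σ²)^(−n/2) exp(−SS/(2σ²)), so the posterior is Inverse-Gamma(α + n/2, β + SS/2) = Inverse-Gamma(8.5, 29.41).
The mode of Inverse-Gamma(a, b) is b/(a+1) = 29.41/9.5 ≈ 3.096.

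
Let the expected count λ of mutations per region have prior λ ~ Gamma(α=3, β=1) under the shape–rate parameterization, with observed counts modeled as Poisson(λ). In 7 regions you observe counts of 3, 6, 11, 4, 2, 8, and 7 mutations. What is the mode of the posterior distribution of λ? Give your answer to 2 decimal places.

λ̂_MAP = 5.38

Σxᵢ = 3+6+11+4+2+8+7 = 41, with n = 7.
Posterior ∝ λ^2e^(−1λ) · λ^41e^(−7λ) = λ^43e^(−8λ), i.e. Gamma(shape=44, rate=8).
The mode of a Gamma(a, b) with a ≥ 1 (shape–rate) is (a−1)/b = 43/8 ≈ 5.38.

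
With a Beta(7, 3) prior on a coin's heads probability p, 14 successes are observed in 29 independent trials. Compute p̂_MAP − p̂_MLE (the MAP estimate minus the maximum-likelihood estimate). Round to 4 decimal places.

Posterior is Beta(21, 18); MAP = (21−1)/(39−2) = 20/37 ≈ 0.54054.
MLE ignores the prior: p̂_MLE = k/n = 14/29 ≈ 0.48276.
Difference = 20/37 − 14/29 = 62/1073 ≈ 0.0578.

MAP − MLE = 0.0578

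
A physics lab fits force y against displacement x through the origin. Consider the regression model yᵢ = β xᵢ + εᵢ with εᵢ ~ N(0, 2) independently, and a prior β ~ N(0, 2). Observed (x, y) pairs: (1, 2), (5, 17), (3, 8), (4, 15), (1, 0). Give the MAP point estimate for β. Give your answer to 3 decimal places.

β̂_MAP = 3.226

log p(β | y) = −Σ(yᵢ − βxᵢ)²/(2·2) − β²/(2·2) + const.
Setting the derivative to zero: Σxᵢ(yᵢ − βxᵢ)/2 − β/2 = 0, so β = Σxᵢyᵢ / (Σxᵢ² + σ²/τ²).
Σxᵢyᵢ = 1·2 + 5·17 + 3·8 + 4·15 + 1·0 = 171; Σxᵢ² = 52; σ²/τ² = 1.
β̂_MAP = 171 / (52 + 1) = 171/53 ≈ 3.226.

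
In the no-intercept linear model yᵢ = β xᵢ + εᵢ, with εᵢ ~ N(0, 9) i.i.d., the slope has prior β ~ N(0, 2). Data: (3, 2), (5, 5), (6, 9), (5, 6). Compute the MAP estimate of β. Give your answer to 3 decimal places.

β̂_MAP = 1.156

log p(β | y) = −Σ(yᵢ − βxᵢ)²/(2·9) − β²/(2·2) + const.
Setting the derivative to zero: Σxᵢ(yᵢ − βxᵢ)/9 − β/2 = 0, so β = Σxᵢyᵢ / (Σxᵢ² + σ²/τ²).
Σxᵢyᵢ = 3·2 + 5·5 + 6·9 + 5·6 = 115; Σxᵢ² = 95; σ²/τ² = 4.5.
β̂_MAP = 115 / (95 + 4.5) = 115/99.5 ≈ 1.156.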